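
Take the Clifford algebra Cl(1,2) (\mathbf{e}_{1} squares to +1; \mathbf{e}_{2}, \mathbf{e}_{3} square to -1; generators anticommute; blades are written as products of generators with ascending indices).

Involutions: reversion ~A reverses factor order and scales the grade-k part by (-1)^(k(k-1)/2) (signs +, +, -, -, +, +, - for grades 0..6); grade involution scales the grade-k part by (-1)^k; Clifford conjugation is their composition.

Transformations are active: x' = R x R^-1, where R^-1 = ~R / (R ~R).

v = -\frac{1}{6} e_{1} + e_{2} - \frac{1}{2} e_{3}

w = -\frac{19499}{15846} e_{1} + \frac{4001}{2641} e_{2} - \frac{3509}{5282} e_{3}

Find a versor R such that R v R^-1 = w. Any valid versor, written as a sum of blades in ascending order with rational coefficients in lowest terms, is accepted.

Key observation: q(v) = q(w) = -\frac{11}{9} (sandwiches preserve the norm), so R = v + w = -\frac{3690}{2641} e_{1} + \frac{6642}{2641} e_{2} - \frac{3075}{2641} e_{3} works whenever it is invertible — the component of v along it is kept and (v - w)/2 reverses, sending v to w.
Answer: -\frac{3690}{2641} e_{1} + \frac{6642}{2641} e_{2} - \frac{3075}{2641} e_{3}


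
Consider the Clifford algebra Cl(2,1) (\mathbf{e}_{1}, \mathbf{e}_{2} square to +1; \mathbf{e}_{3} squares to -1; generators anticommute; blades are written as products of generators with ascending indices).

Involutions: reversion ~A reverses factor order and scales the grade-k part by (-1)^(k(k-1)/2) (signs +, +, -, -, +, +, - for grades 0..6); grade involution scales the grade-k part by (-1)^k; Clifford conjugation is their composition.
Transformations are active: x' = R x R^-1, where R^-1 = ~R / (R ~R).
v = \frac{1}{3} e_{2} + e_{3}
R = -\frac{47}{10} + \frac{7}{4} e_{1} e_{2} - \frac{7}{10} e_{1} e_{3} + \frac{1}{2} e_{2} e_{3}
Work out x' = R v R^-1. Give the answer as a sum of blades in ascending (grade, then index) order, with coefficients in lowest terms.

~R = -\frac{47}{10} - \frac{7}{4} e_{1} e_{2} + \frac{7}{10} e_{1} e_{3} - \frac{1}{2} e_{2} e_{3}, and R ~R = \frac{1953}{80}, so R^-1 = ~R / (\frac{1953}{80}).
R v = \frac{77}{60} e_{1} - \frac{31}{15} e_{2} - \frac{73}{15} e_{3} + \frac{119}{60} e_{1} e_{2} e_{3}
Answer: -\frac{2408}{4185} e_{1} + \frac{227}{651} e_{2} + \frac{33931}{29295} e_{3}


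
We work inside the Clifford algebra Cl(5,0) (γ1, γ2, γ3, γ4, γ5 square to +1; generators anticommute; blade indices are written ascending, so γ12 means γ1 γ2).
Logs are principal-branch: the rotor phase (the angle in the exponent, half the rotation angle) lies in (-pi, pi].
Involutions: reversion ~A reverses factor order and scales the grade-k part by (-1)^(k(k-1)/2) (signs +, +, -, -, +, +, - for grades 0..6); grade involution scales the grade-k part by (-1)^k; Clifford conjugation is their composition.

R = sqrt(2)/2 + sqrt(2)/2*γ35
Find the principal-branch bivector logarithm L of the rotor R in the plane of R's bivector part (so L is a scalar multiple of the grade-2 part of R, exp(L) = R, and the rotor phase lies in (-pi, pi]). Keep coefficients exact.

The scalar part of R is sqrt(2)/2, which fixes the principal-branch rotor phase; the unit plane is then the bivector part divided by the sine of that phase, and L is that plane scaled by the phase.
Concretely: cos(phase) = sqrt(2)/2 gives phase = ±pi/4, and since phase/sin(phase) is even the sign is immaterial: L = (phase/sin(phase)) * <R>_2 = (sqrt(2)*pi/4) * <R>_2.
Answer: pi/4*γ35


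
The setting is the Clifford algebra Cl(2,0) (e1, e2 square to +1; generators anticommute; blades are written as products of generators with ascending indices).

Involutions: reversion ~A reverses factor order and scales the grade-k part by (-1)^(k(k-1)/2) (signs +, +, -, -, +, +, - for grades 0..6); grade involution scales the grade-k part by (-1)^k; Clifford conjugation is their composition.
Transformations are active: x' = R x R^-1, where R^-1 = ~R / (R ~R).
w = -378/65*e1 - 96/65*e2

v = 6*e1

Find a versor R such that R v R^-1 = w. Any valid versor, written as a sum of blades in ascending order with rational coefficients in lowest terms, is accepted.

R = v + w = 12/65*e1 - 96/65*e2 works: the equal norms (36) guarantee its sandwich swaps v into w.
Answer: 12/65*e1 - 96/65*e2


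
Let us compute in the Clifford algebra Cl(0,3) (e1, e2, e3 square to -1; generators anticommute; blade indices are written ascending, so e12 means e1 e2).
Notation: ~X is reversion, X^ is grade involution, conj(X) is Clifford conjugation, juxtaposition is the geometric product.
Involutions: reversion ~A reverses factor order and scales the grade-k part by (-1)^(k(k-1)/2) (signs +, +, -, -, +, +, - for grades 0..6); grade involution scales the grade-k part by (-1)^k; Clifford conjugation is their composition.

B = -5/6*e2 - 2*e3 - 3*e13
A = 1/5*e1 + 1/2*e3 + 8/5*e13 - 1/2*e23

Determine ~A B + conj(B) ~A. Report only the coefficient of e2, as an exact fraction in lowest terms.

first term: -19/5 - 47/10*e1 + e2 + 11/60*e3 + 4/3*e12 - 2/5*e13 + 5/12*e23 - 4/3*e123
second term: 19/5 - 47/10*e1 + e2 + 11/60*e3 + 4/3*e12 - 2/5*e13 + 5/12*e23 + 4/3*e123
Answer: 2


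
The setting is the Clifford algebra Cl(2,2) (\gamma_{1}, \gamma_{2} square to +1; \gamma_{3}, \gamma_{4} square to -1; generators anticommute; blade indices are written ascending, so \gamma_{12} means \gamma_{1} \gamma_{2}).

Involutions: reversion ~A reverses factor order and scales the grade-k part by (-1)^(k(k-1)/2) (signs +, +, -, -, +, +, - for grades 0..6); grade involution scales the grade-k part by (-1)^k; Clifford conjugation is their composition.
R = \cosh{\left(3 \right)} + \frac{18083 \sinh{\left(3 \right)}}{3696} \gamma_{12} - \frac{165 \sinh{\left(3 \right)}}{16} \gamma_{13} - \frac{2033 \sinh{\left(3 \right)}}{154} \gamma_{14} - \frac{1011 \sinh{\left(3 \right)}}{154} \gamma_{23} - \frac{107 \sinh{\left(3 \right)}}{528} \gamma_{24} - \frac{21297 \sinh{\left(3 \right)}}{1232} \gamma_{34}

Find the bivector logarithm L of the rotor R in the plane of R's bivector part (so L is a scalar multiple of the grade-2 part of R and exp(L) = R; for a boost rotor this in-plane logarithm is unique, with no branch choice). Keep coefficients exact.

The scalar part of R is \cosh{\left(3 \right)}, which determines |rapidity| via cosh; the sign lives in the bivector part, and pairing them (bivector part over sinh of the rapidity = the plane) gives the unique in-plane L = rapidity * plane.
Concretely: cosh(rapidity) = \cosh{\left(3 \right)} gives rapidity = ±3, and since rapidity/sinh(rapidity) is even the sign is immaterial: L = (rapidity/sinh(rapidity)) * <R>_2 = (\frac{3}{\sinh{\left(3 \right)}}) * <R>_2.
Answer: \frac{18083}{1232} \gamma_{12} - \frac{495}{16} \gamma_{13} - \frac{6099}{154} \gamma_{14} - \frac{3033}{154} \gamma_{23} - \frac{107}{176} \gamma_{24} - \frac{63891}{1232} \gamma_{34}


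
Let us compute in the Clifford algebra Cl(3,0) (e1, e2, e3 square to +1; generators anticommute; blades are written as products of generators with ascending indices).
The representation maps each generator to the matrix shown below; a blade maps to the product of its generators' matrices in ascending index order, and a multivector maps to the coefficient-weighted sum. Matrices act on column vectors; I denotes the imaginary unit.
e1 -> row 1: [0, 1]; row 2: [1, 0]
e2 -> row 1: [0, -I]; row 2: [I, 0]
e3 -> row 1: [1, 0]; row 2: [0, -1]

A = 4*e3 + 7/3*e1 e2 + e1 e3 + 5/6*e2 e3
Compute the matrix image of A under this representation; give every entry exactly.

Bivector images (products of the table entries): rho(e1 e2) = rho(e1)rho(e2) = row 1: [I, 0]; row 2: [0, -I]; rho(e1 e3) = rho(e1)rho(e3) = row 1: [0, -1]; row 2: [1, 0]; rho(e2 e3) = rho(e2)rho(e3) = row 1: [0, I]; row 2: [I, 0].
M = (4)*rho(e3) + (7/3)*rho(e1 e2) + (1)*rho(e1 e3) + (5/6)*rho(e2 e3), summed entrywise:
Answer: row 1: [4 + 7*I/3, -1 + 5*I/6]; row 2: [1 + 5*I/6, -4 - 7*I/3]


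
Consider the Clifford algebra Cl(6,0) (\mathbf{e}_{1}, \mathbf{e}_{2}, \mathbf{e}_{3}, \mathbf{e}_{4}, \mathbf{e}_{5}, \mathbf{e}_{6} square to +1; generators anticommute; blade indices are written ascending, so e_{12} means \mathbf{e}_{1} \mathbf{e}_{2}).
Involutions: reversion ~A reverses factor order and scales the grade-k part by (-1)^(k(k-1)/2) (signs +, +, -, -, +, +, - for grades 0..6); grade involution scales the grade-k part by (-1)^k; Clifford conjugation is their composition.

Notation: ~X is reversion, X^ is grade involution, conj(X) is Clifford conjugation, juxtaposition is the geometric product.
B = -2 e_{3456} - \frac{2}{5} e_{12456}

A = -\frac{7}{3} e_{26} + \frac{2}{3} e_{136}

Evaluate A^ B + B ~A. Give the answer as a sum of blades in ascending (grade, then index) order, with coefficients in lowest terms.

first term: -\frac{34}{15} e_{145} - \frac{22}{5} e_{2345}
second term: -\frac{2}{5} e_{145} - \frac{74}{15} e_{2345}
Answer: -\frac{8}{3} e_{145} - \frac{28}{3} e_{2345}


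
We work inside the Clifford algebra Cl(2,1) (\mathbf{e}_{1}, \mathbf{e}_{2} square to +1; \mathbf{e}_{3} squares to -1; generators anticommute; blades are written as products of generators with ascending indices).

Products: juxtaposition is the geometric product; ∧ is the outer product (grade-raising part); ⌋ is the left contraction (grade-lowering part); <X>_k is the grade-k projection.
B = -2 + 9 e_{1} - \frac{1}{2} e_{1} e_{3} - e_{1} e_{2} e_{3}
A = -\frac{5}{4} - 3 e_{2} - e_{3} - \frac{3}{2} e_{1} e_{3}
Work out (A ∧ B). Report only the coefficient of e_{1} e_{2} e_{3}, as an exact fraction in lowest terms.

step 1: \frac{5}{2} - \frac{45}{4} e_{1} + 6 e_{2} + 2 e_{3} + 27 e_{1} e_{2} + \frac{101}{8} e_{1} e_{3} - \frac{1}{4} e_{1} e_{2} e_{3}
Answer: -\frac{1}{4}


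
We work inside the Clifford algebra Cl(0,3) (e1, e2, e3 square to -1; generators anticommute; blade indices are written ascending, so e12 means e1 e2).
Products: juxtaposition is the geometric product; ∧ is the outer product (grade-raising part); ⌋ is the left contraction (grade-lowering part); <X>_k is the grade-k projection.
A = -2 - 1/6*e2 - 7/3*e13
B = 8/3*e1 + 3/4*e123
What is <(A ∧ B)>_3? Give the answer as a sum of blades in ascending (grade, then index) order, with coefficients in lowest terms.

step 1: -16/3*e1 + 4/9*e12 - 3/2*e123
step 2: -3/2*e123
Answer: -3/2*e123


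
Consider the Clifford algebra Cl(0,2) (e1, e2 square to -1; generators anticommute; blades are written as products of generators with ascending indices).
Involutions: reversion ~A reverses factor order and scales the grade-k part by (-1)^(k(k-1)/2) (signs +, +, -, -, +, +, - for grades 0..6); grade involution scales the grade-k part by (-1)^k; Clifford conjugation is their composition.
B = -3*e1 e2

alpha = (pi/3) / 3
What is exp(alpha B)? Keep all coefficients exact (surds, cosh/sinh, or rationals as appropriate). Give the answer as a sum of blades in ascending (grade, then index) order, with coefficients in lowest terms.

B^2 = (-3)^2*(e1 e2)^2 = 9*(-1) = -9 (a basis 2-blade squares to minus the product of its generators' squares).
B^2 = -9 — B^2 < 0, so the exponential closes trigonometrically: l = 3, alpha*l = pi/3, so exp(alpha B) = cos(pi/3) + (sin(pi/3)/3)*B = 1/2 + (sqrt(3)/6)*B.
Answer: 1/2 - sqrt(3)/2*e1 e2


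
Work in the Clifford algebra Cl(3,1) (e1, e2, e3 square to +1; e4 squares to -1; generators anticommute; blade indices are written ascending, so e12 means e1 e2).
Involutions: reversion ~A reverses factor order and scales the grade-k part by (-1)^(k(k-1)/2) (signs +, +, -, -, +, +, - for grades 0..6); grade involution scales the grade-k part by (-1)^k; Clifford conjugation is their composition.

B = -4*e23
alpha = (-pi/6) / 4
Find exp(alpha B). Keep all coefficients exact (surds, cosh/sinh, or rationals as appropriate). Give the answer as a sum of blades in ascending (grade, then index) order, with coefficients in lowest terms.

B^2 = (-4)^2*(e23)^2 = 16*(-1) = -16 (a basis 2-blade squares to minus the product of its generators' squares).
B^2 = -16 — the series telescopes trigonometrically here: l = 4, alpha*l = -pi/6, so exp(alpha B) = cos(-pi/6) + (sin(-pi/6)/4)*B = sqrt(3)/2 + (-1/8)*B.
Answer: sqrt(3)/2 + 1/2*e23


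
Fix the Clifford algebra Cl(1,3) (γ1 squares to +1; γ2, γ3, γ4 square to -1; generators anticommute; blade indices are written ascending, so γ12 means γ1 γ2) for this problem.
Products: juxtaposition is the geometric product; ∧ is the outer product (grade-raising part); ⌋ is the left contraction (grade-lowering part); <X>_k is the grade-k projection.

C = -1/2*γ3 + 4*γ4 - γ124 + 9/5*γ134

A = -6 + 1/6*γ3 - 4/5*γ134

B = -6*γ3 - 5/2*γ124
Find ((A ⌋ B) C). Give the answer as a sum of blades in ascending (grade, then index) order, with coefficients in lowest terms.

step 1: 1 + 36*γ3 + 15*γ124
step 2: 33 - 1/2*γ3 + 4*γ4 - 60*γ12 + 324/5*γ14 + 27*γ23 + 144*γ34 - γ124 + 9/5*γ134 - 57/2*γ1234
Answer: 33 - 1/2*γ3 + 4*γ4 - 60*γ12 + 324/5*γ14 + 27*γ23 + 144*γ34 - γ124 + 9/5*γ134 - 57/2*γ1234


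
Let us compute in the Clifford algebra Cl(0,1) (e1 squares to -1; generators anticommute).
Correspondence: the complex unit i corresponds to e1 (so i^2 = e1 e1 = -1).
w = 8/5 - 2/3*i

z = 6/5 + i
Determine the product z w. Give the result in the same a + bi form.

In blades: z = 6/5 + e1, w = 8/5 - 2/3*e1.
Distribute z over w term by term (generator squares from the signature, products reordered to ascending indices): (6/5)*w = 48/25 - 4/5*e1; (e1)*w = 2/3 + 8/5*e1.
Sum: 194/75 + 4/5*e1; translating back through the correspondence:
Answer: 194/75 + 4/5*i


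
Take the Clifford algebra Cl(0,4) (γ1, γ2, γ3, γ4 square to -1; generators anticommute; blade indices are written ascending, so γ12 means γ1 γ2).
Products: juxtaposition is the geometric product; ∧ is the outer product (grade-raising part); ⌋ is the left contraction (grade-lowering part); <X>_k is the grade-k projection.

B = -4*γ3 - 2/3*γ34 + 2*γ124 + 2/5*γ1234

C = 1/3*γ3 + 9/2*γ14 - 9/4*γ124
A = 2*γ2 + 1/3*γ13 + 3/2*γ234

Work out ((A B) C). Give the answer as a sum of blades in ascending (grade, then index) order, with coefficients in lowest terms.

step 1: 11/15*γ1 + γ2 - 3*γ13 + 38/9*γ14 - 8*γ23 - 88/15*γ24 + 4/5*γ134 - 2*γ234
step 2: -19 - 61/5*γ1 - 41/6*γ2 + 18/5*γ3 - 33/10*γ4 + 132/5*γ12 - 383/90*γ13 - 119/60*γ14 - 22/15*γ23 + 59/60*γ24 - 27/2*γ34 - 9*γ123 - 9/2*γ124 + 448/27*γ134 - 863/180*γ234 - 36*γ1234
Answer: -19 - 61/5*γ1 - 41/6*γ2 + 18/5*γ3 - 33/10*γ4 + 132/5*γ12 - 383/90*γ13 - 119/60*γ14 - 22/15*γ23 + 59/60*γ24 - 27/2*γ34 - 9*γ123 - 9/2*γ124 + 448/27*γ134 - 863/180*γ234 - 36*γ1234


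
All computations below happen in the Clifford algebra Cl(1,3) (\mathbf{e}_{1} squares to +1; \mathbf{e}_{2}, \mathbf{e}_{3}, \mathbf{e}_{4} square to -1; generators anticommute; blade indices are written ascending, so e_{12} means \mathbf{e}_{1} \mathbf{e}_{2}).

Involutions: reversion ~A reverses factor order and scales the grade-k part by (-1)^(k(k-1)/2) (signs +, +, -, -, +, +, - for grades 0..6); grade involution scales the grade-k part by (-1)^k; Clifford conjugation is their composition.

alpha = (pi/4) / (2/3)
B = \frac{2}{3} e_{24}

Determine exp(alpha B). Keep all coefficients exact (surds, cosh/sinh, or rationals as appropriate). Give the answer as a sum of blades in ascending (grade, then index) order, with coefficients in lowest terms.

B^2 = (\frac{2}{3})^2*(e_{24})^2 = \frac{4}{9}*(-1) = -\frac{4}{9} (a basis 2-blade squares to minus the product of its generators' squares).
B^2 = -\frac{4}{9} — since the square is negative, the closed form is circular: l = \frac{2}{3}, alpha*l = \frac{\pi}{4}, so exp(alpha B) = cos(\frac{\pi}{4}) + (sin(\frac{\pi}{4})/(\frac{2}{3}))*B = \frac{\sqrt{2}}{2} + (\frac{3 \sqrt{2}}{4})*B.
Answer: \frac{\sqrt{2}}{2} + \frac{\sqrt{2}}{2} e_{24}


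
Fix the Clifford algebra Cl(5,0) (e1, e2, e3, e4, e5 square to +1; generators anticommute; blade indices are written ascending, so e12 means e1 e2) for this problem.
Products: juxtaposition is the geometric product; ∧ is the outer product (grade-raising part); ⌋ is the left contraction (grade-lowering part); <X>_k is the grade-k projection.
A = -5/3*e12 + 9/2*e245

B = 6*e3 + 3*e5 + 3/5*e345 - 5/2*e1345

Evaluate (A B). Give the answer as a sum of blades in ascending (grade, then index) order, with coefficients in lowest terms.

step 1: -27/10*e23 + 27/2*e24 - 85/4*e123 - 5*e125 + 137/6*e2345 - e12345
Answer: -27/10*e23 + 27/2*e24 - 85/4*e123 - 5*e125 + 137/6*e2345 - e12345


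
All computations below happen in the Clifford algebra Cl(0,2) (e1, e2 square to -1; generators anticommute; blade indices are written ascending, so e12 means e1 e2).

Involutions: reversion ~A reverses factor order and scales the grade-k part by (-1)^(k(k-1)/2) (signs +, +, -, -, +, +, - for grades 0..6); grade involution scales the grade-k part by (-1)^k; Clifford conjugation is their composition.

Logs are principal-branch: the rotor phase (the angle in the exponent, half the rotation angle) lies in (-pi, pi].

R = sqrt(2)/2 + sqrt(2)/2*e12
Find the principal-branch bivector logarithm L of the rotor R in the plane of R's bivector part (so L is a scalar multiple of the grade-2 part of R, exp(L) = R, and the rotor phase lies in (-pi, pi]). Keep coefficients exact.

The scalar part of R is sqrt(2)/2, so the principal-branch rotor phase is pinned; divide the bivector part by its sine to get the unit plane — L is the phase times that plane.
Concretely: cos(phase) = sqrt(2)/2 gives phase = ±pi/4, and since phase/sin(phase) is even the sign is immaterial: L = (phase/sin(phase)) * <R>_2 = (sqrt(2)*pi/4) * <R>_2.
Answer: pi/4*e12


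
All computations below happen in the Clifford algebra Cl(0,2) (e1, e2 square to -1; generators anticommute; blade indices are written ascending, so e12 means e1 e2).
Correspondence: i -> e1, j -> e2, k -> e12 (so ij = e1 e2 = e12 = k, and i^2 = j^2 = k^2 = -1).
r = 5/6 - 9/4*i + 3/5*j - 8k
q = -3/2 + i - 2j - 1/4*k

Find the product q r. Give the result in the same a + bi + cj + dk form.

In blades: q = -3/2 + e1 - 2*e2 - 1/4*e12, r = 5/6 - 9/4*e1 + 3/5*e2 - 8*e12.
Distribute q over r term by term (generator squares from the signature, products reordered to ascending indices): (-3/2)*r = -5/4 + 27/8*e1 - 9/10*e2 + 12*e12; (e1)*r = 9/4 + 5/6*e1 + 8*e2 + 3/5*e12; (-2*e2)*r = 6/5 + 16*e1 - 5/3*e2 - 9/2*e12; (-1/4*e12)*r = -2 + 3/20*e1 + 9/16*e2 - 5/24*e12.
Sum: 1/5 + 2443/120*e1 + 1439/240*e2 + 947/120*e12; translating back through the correspondence:
Answer: 1/5 + 2443/120*i + 1439/240*j + 947/120*k


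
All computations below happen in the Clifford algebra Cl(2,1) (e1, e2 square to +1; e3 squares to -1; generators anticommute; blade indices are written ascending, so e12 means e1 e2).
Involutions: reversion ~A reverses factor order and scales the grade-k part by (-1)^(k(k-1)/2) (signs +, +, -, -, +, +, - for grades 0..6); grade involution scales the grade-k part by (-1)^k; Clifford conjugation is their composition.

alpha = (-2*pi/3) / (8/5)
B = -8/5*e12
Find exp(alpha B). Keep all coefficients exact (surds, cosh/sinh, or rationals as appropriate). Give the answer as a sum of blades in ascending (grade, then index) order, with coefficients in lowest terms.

B^2 = (-8/5)^2*(e12)^2 = 64/25*(-1) = -64/25 (a basis 2-blade squares to minus the product of its generators' squares).
B^2 = -64/25 — the negative square puts this in the circular regime; l = 8/5, alpha*l = -2*pi/3, so exp(alpha B) = cos(-2*pi/3) + (sin(-2*pi/3)/(8/5))*B = -1/2 + (-5*sqrt(3)/16)*B.
Answer: -1/2 + sqrt(3)/2*e12


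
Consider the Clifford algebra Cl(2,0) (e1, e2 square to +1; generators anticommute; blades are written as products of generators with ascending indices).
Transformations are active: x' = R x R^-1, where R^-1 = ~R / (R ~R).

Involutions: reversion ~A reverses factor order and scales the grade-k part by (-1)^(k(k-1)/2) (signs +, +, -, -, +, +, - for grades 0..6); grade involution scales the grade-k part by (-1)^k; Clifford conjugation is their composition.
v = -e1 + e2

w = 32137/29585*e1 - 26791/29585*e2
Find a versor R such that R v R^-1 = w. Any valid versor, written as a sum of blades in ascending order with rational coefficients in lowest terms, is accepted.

Construction: equal norms (both 2) license R = v + w = 2552/29585*e1 + 2794/29585*e2 — nothing changes along that direction, while (v - w)/2 changes sign, so v maps onto w.
Answer: 2552/29585*e1 + 2794/29585*e2


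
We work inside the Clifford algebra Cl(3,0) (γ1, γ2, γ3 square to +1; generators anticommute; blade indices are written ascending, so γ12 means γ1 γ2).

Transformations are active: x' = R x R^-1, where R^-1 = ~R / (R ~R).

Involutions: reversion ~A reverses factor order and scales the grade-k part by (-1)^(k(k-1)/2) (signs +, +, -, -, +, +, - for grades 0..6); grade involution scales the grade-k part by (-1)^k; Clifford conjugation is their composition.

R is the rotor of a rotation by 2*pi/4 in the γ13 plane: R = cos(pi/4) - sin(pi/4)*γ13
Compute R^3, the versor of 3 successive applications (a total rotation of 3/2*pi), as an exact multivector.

Rotor phase runs at HALF the rotation angle; powers of one rotor simply add phase, so after 3 steps in γ13 the phase is 3*pi/4 = 3*pi/4 and R^3 = cos(3*pi/4) - sin(3*pi/4)*γ13.
cos(3*pi/4) = -sqrt(2)/2 and sin(3*pi/4) = sqrt(2)/2, so R^3 = -sqrt(2)/2 - sqrt(2)/2*γ13. The net rotation is 3/2*pi; the rotor keeps the half-angle phase exactly.
Answer: -sqrt(2)/2 - sqrt(2)/2*γ13


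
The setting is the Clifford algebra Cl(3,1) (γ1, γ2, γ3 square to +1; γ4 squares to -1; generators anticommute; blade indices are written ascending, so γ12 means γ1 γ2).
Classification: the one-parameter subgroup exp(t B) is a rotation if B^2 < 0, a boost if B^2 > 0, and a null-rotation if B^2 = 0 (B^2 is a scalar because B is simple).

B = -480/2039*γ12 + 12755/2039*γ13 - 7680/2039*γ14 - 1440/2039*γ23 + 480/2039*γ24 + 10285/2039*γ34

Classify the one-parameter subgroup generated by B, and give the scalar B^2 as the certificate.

B^2 term by term: the squares give (-480/2039)^2*(γ12)^2 + (12755/2039)^2*(γ13)^2 + (-7680/2039)^2*(γ14)^2 + (-1440/2039)^2*(γ23)^2 + (480/2039)^2*(γ24)^2 + (10285/2039)^2*(γ34)^2 = 230400/4157521*(-1) + 162690025/4157521*(-1) + 58982400/4157521*(+1) + 2073600/4157521*(-1) + 230400/4157521*(+1) + 105781225/4157521*(+1) = 0 (each basis 2-blade squares to minus the product of its generators' squares); cross terms between blades sharing an index anticommute and cancel; the commuting (index-disjoint) pairs give grade-4 terms 2*c*c'*(blade product), which cancel blade by blade — γ1234: -9873600/4157521 - 12244800/4157521 + 22118400/4157521 = 0 — confirming B is simple. So B^2 = 0.
Answer: null-rotation, certificate B^2 = 0. The class reads off the invariant scalar 0 directly.


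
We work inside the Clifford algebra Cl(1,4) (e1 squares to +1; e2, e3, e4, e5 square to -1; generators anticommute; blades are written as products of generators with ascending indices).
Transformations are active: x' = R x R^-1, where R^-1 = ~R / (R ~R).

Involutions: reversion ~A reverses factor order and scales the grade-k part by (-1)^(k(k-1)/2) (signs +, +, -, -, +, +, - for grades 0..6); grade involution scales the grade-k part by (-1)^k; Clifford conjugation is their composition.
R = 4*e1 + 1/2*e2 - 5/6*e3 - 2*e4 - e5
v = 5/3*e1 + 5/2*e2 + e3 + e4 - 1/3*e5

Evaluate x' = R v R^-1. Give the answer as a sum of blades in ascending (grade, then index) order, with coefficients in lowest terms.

~R = 4*e1 + 1/2*e2 - 5/6*e3 - 2*e4 - e5, and R ~R = 181/18, so R^-1 = ~R / (181/18).
R v = 95/12 + 55/6*e1 e2 + 97/18*e1 e3 + 22/3*e1 e4 + 1/3*e1 e5 + 31/12*e2 e3 + 11/2*e2 e4 + 7/3*e2 e5 + 7/6*e3 e4 + 23/18*e3 e5 + 5/3*e4 e5
Answer: 2515/543*e1 - 310/181*e2 - 837/362*e3 - 751/181*e4 - 674/543*e5


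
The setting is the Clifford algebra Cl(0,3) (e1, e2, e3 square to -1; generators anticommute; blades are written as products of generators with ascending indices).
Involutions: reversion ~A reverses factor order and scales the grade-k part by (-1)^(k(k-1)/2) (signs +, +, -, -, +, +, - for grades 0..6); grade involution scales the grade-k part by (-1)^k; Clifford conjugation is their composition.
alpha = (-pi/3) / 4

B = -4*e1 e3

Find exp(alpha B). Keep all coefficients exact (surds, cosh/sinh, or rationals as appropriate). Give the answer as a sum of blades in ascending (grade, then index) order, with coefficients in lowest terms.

B^2 = (-4)^2*(e1 e3)^2 = 16*(-1) = -16 (a basis 2-blade squares to minus the product of its generators' squares).
B^2 = -16 — since the square is negative, the closed form is circular: l = 4, alpha*l = -pi/3, so exp(alpha B) = cos(-pi/3) + (sin(-pi/3)/4)*B = 1/2 + (-sqrt(3)/8)*B.
Answer: 1/2 + sqrt(3)/2*e1 e3


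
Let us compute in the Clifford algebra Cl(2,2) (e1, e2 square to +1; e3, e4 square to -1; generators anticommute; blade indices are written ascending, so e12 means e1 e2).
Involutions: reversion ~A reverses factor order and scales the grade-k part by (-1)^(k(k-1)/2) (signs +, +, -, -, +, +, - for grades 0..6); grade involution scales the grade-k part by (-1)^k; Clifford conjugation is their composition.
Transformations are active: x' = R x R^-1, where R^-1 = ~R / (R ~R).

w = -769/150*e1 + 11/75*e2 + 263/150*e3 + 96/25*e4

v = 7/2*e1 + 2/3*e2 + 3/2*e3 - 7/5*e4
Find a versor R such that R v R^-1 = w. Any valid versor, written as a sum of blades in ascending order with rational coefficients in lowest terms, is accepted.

Construction: equal norms (both 1909/225) license R = v + w = -122/75*e1 + 61/75*e2 + 244/75*e3 + 61/25*e4 — nothing changes along that direction, while (v - w)/2 changes sign, so v maps onto w.
Answer: -122/75*e1 + 61/75*e2 + 244/75*e3 + 61/25*e4


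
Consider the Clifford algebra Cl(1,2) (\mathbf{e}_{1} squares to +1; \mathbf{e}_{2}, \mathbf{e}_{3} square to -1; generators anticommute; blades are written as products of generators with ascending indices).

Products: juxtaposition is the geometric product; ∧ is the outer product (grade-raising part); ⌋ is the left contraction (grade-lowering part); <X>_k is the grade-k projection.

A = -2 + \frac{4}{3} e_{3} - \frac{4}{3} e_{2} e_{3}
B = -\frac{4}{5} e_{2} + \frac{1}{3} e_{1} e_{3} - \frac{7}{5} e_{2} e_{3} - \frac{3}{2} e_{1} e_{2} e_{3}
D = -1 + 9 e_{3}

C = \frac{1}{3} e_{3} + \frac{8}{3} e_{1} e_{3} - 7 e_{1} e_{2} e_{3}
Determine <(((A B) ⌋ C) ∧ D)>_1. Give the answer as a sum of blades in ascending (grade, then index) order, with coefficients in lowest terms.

step 1: -\frac{28}{15} - \frac{14}{9} e_{1} - \frac{4}{15} e_{2} + \frac{16}{15} e_{3} + \frac{22}{9} e_{1} e_{2} - \frac{2}{3} e_{1} e_{3} + \frac{58}{15} e_{2} e_{3} + 3 e_{1} e_{2} e_{3}
step 2: \frac{283}{15} + \frac{1346}{45} e_{1} - \frac{14}{3} e_{2} - \frac{2954}{135} e_{3} + \frac{112}{15} e_{1} e_{2} - \frac{28}{9} e_{1} e_{3} + \frac{98}{9} e_{2} e_{3} + \frac{196}{15} e_{1} e_{2} e_{3}
step 3: -\frac{283}{15} - \frac{1346}{45} e_{1} + \frac{14}{3} e_{2} + \frac{25877}{135} e_{3} - \frac{112}{15} e_{1} e_{2} + \frac{12254}{45} e_{1} e_{3} - \frac{476}{9} e_{2} e_{3} + \frac{812}{15} e_{1} e_{2} e_{3}
step 4: -\frac{1346}{45} e_{1} + \frac{14}{3} e_{2} + \frac{25877}{135} e_{3}
Answer: -\frac{1346}{45} e_{1} + \frac{14}{3} e_{2} + \frac{25877}{135} e_{3}


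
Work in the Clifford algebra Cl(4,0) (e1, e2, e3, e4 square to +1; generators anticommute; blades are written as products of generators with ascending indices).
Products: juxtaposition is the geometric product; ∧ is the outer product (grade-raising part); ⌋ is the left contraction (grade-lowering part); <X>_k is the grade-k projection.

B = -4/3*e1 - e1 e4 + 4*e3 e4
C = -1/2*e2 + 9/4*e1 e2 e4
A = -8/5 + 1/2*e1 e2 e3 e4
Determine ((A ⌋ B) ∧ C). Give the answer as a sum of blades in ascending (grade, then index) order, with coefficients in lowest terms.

step 1: 32/15*e1 + 8/5*e1 e4 - 32/5*e3 e4
step 2: -16/15*e1 e2 + 4/5*e1 e2 e4 + 16/5*e2 e3 e4
Answer: -16/15*e1 e2 + 4/5*e1 e2 e4 + 16/5*e2 e3 e4


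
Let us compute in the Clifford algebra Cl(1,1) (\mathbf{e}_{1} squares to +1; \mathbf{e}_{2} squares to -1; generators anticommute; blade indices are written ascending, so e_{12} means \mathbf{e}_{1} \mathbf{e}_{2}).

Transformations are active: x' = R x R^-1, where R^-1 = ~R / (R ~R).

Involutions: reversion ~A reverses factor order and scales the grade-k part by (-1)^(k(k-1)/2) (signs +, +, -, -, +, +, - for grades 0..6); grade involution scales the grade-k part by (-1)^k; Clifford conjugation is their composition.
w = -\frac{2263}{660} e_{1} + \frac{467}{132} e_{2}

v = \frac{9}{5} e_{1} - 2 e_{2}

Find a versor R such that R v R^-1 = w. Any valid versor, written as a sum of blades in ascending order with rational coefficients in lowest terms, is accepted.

Here q(v) = q(w) = -\frac{19}{25}; the classical choice R = v + w = -\frac{215}{132} e_{1} + \frac{203}{132} e_{2} then realises v -> w under the sandwich.
Answer: -\frac{215}{132} e_{1} + \frac{203}{132} e_{2}


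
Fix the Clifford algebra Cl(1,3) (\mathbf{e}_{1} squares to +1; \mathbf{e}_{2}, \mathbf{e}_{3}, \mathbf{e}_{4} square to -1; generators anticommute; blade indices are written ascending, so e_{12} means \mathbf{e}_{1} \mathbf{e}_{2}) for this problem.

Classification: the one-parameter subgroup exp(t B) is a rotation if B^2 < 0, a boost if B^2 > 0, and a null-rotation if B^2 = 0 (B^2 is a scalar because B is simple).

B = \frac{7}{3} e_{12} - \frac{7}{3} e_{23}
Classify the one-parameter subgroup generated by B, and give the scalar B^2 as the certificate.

B^2 term by term: the squares give (\frac{7}{3})^2*(e_{12})^2 + (-\frac{7}{3})^2*(e_{23})^2 = \frac{49}{9}*(+1) + \frac{49}{9}*(-1) = 0 (each basis 2-blade squares to minus the product of its generators' squares); cross terms between blades sharing an index anticommute and cancel. So B^2 = 0.
Answer: null-rotation, certificate B^2 = 0. Note: conjugating B changes its blade decomposition but never the scalar B^2 = 0, whose sign settles the classification.


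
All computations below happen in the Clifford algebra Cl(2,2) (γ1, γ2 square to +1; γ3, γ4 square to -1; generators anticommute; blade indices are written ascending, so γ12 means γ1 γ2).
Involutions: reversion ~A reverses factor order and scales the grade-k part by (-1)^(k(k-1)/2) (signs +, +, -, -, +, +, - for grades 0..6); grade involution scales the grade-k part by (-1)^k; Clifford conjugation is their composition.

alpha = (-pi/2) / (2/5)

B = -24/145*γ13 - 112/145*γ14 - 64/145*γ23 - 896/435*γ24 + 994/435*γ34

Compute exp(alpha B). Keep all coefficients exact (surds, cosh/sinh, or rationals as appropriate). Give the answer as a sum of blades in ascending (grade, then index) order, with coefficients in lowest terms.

B^2 term by term: the squares give (-24/145)^2*(γ13)^2 + (-112/145)^2*(γ14)^2 + (-64/145)^2*(γ23)^2 + (-896/435)^2*(γ24)^2 + (994/435)^2*(γ34)^2 = 576/21025*(+1) + 12544/21025*(+1) + 4096/21025*(+1) + 802816/189225*(+1) + 988036/189225*(-1) = -4/25 (each basis 2-blade squares to minus the product of its generators' squares); cross terms between blades sharing an index anticommute and cancel; the commuting (index-disjoint) pairs give grade-4 terms 2*c*c'*(blade product), which cancel blade by blade — γ1234: -14336/21025 + 14336/21025 = 0 — confirming B is simple. So B^2 = -4/25.
B^2 = -4/25 — a negative square means the series sums to a rotation: l = 2/5, alpha*l = -pi/2, so exp(alpha B) = cos(-pi/2) + (sin(-pi/2)/(2/5))*B = 0 + (-5/2)*B.
Answer: 12/29*γ13 + 56/29*γ14 + 32/29*γ23 + 448/87*γ24 - 497/87*γ34


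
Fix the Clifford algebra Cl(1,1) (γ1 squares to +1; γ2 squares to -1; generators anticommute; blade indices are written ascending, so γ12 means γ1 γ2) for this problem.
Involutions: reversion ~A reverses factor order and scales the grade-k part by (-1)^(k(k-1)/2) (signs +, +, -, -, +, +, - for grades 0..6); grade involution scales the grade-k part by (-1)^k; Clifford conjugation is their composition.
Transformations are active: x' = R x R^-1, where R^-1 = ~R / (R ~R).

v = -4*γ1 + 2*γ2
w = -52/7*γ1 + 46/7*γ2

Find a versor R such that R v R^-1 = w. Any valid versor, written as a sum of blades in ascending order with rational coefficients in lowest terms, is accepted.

Sketch: the shared square 12 makes R = v + w = -80/7*γ1 + 60/7*γ2 the natural versor; its sandwich fixes that direction, negates (v - w)/2, and sends v to w.
Answer: -80/7*γ1 + 60/7*γ2


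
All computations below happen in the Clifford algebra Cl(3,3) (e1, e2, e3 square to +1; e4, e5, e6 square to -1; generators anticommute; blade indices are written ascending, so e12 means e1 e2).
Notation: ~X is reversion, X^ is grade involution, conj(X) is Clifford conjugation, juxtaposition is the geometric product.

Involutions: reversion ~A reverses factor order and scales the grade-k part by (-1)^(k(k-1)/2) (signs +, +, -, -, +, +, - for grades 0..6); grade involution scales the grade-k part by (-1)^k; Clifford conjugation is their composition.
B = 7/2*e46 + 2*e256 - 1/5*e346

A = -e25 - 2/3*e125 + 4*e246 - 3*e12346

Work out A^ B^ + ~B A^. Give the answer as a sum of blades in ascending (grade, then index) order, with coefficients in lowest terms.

first term: 14*e2 + 2*e6 - 3/5*e12 - 4/3*e16 + 4/5*e23 + 8*e45 - 21/2*e123 + 6*e1345 + 7/2*e2456 - 7/3*e12456 - 1/5*e23456 + 2/15*e123456
second term: -14*e2 + 2*e6 - 3/5*e12 + 4/3*e16 - 4/5*e23 - 8*e45 + 21/2*e123 - 6*e1345 - 7/2*e2456 + 7/3*e12456 - 1/5*e23456 - 2/15*e123456
Answer: 4*e6 - 6/5*e12 - 2/5*e23456


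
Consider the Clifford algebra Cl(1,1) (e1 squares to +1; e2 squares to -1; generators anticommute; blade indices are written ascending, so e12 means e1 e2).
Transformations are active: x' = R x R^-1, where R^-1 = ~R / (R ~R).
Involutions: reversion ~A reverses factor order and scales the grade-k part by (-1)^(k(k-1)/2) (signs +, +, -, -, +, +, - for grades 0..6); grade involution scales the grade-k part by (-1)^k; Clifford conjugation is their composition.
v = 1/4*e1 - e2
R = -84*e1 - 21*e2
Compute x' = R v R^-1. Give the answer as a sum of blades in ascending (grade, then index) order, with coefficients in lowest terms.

~R = -84*e1 - 21*e2, and R ~R = 6615, so R^-1 = ~R / (6615).
R v = -42 + 357/4*e12
Answer: 49/60*e1 + 19/15*e2


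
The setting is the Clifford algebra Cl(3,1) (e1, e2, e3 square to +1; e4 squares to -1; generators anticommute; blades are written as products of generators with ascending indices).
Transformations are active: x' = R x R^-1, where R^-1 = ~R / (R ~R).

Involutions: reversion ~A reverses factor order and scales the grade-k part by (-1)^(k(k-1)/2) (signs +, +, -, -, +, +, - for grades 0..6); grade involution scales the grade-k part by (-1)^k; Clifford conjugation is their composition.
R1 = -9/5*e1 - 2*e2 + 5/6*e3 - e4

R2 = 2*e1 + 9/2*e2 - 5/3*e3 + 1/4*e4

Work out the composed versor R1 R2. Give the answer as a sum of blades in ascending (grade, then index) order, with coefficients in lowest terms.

Distribute over the terms of R1 (each basis-blade product reordered to ascending indices, repeated generators contracted through their squares):
(-9/5*e1) R2 = -18/5 - 81/10*e1 e2 + 3*e1 e3 - 9/20*e1 e4
(-2*e2) R2 = -9 + 4*e1 e2 + 10/3*e2 e3 - 1/2*e2 e4
(5/6*e3) R2 = -25/18 - 5/3*e1 e3 - 15/4*e2 e3 + 5/24*e3 e4
(-e4) R2 = 1/4 + 2*e1 e4 + 9/2*e2 e4 - 5/3*e3 e4
Summing the partial products and collecting blades:
Answer: -2473/180 - 41/10*e1 e2 + 4/3*e1 e3 + 31/20*e1 e4 - 5/12*e2 e3 + 4*e2 e4 - 35/24*e3 e4


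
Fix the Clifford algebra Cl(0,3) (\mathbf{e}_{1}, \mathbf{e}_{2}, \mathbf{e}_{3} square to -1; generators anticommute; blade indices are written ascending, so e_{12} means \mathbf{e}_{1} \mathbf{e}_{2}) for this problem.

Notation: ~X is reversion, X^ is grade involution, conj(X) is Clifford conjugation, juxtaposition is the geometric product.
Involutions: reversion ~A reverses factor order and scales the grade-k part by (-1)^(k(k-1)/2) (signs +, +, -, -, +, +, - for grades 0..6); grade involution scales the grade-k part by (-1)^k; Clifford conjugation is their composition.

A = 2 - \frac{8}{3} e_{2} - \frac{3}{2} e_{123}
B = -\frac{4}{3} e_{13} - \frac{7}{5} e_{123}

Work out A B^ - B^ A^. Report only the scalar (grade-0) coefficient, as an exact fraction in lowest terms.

first term: -\frac{21}{10} + 2 e_{2} - \frac{32}{5} e_{13} - \frac{34}{45} e_{123}
second term: \frac{21}{10} - 2 e_{2} + \frac{16}{15} e_{13} + \frac{286}{45} e_{123}
Answer: -\frac{21}{5}


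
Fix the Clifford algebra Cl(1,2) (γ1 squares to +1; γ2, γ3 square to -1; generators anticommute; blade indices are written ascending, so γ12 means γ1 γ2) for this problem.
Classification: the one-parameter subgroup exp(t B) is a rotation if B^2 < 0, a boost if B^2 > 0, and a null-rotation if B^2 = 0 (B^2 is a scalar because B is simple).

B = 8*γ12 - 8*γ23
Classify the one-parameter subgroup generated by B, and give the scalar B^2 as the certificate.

B^2 term by term: the squares give (8)^2*(γ12)^2 + (-8)^2*(γ23)^2 = 64*(+1) + 64*(-1) = 0 (each basis 2-blade squares to minus the product of its generators' squares); cross terms between blades sharing an index anticommute and cancel. So B^2 = 0.
Answer: null-rotation, certificate B^2 = 0. The scalar 0 is the complete invariant here: its sign names the subgroup type.


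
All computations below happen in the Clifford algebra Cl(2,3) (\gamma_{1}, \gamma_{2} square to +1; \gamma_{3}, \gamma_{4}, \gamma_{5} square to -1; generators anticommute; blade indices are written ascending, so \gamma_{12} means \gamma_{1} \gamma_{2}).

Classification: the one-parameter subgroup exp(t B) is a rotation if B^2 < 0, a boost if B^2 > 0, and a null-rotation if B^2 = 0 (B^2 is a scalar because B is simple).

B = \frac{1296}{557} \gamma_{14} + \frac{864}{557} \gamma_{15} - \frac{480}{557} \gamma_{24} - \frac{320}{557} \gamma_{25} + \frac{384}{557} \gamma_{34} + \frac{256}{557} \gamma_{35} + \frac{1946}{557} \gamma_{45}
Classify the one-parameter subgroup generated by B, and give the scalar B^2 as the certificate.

B^2 term by term: the squares give (\frac{1296}{557})^2*(\gamma_{14})^2 + (\frac{864}{557})^2*(\gamma_{15})^2 + (-\frac{480}{557})^2*(\gamma_{24})^2 + (-\frac{320}{557})^2*(\gamma_{25})^2 + (\frac{384}{557})^2*(\gamma_{34})^2 + (\frac{256}{557})^2*(\gamma_{35})^2 + (\frac{1946}{557})^2*(\gamma_{45})^2 = \frac{1679616}{310249}*(+1) + \frac{746496}{310249}*(+1) + \frac{230400}{310249}*(+1) + \frac{102400}{310249}*(+1) + \frac{147456}{310249}*(-1) + \frac{65536}{310249}*(-1) + \frac{3786916}{310249}*(-1) = -4 (each basis 2-blade squares to minus the product of its generators' squares); cross terms between blades sharing an index anticommute and cancel; the commuting (index-disjoint) pairs give grade-4 terms 2*c*c'*(blade product), which cancel blade by blade — \gamma_{1245}: \frac{829440}{310249} - \frac{829440}{310249} = 0; \gamma_{1345}: -\frac{663552}{310249} + \frac{663552}{310249} = 0; \gamma_{2345}: \frac{245760}{310249} - \frac{245760}{310249} = 0 — confirming B is simple. So B^2 = -4.
Answer: rotation, certificate B^2 = -4. No conjugation can change B^2 = -4; the sign gives the class.


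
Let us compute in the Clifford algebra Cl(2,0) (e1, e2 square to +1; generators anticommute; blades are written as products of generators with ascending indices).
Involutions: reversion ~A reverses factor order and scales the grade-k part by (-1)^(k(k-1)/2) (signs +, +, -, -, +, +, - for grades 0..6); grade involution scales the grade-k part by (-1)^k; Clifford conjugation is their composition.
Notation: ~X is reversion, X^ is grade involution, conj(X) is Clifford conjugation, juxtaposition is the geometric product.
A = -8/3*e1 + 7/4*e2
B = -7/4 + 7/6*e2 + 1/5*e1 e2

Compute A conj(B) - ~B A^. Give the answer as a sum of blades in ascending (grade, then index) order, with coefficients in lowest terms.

first term: -49/24 + 301/60*e1 - 607/240*e2 + 28/9*e1 e2
second term: -49/24 - 259/60*e1 + 863/240*e2 - 28/9*e1 e2
Answer: 28/3*e1 - 49/8*e2 + 56/9*e1 e2


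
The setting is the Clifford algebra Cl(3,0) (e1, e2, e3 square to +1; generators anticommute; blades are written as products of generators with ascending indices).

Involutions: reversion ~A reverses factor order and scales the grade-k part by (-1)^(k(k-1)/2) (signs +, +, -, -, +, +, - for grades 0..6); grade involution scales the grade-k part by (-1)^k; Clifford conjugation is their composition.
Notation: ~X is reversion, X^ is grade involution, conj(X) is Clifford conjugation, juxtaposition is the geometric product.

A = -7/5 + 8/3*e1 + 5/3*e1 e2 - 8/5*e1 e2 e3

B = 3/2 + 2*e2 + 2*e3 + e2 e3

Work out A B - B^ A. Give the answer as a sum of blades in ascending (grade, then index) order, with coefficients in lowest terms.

first term: -21/10 + 134/15*e1 - 14/5*e2 - 14/5*e3 + 139/30*e1 e2 + 51/5*e1 e3 - 7/5*e2 e3 + 18/5*e1 e2 e3
second term: -21/10 + 134/15*e1 + 14/5*e2 + 14/5*e3 + 331/30*e1 e2 + 7/15*e1 e3 - 7/5*e2 e3 - 46/15*e1 e2 e3
Answer: -28/5*e2 - 28/5*e3 - 32/5*e1 e2 + 146/15*e1 e3 + 20/3*e1 e2 e3
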